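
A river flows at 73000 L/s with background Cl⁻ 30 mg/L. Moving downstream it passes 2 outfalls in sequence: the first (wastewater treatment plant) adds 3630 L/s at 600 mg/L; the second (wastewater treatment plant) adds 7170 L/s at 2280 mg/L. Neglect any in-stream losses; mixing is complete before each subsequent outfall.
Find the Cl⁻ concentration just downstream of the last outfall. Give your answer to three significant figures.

Outfall 1: combined Q = 76630 L/s; C = (73000·30.00 + 3630·600.0)/76630 = 57.00 mg/L.
Outfall 2: combined Q = 83800 L/s; C = (76630·57.00 + 7170·2280)/83800 = 247.2 mg/L.

247 mg/L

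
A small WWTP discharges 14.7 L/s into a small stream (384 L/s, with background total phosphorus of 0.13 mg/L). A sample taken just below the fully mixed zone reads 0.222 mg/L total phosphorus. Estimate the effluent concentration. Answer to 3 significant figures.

2.63 mg/L

Mass balance: 384.0·0.1300 + 14.70·Cₑ = 398.7·0.2220
→ Cₑ = (398.7·0.2220 − 384.0·0.1300) / 14.70 = 2.625 mg/L.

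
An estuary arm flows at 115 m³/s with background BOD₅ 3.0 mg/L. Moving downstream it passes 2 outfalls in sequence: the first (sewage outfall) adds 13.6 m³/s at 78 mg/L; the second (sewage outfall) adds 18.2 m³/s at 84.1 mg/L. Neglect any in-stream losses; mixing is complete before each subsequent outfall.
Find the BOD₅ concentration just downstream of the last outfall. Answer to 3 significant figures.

20.0 mg/L

After outfall 1: Q = 115.0 + 13.60 = 128.6 m³/s; C = (115.0·3.000 + 13.60·78.00)/128.6 = 10.93 mg/L.
After outfall 2: Q = 128.6 + 18.20 = 146.8 m³/s; C = (128.6·10.93 + 18.20·84.10)/146.8 = 20.00 mg/L.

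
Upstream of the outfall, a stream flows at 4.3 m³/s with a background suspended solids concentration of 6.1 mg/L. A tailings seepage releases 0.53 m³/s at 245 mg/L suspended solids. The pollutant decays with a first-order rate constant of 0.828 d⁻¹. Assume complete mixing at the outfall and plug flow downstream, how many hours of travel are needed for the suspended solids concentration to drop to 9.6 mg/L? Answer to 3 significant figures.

35.2 h

Mass balance: C = (4.300·6.100 + 0.5300·245.0) / 4.830 = 156.1/4.830 = 32.31 mg/L.
32.31·exp(−k·t) = 9.6 → t = ln(32.31/9.6)/k = 126700 s = 35.18 h.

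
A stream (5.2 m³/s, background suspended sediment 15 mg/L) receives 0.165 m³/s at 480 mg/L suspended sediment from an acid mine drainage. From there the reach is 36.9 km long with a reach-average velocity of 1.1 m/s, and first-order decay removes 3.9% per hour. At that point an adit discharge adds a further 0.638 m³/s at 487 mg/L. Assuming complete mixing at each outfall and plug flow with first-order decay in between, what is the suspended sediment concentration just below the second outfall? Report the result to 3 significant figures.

Mixed concentration C = ΣQC/ΣQ = (5.200·15.00 + 0.1650·480.0) / 5.365 = 157.2/5.365 = 29.30 mg/L; combined flow 5.365 m³/s.
Travel time t = 36.9·1000 / 1.1 = 33550 s = 9.318 h.
3.9%/h lost → k = −ln(1 − 0.039) = 0.03978 h⁻¹.
Applying C = C₀e^(−kt): 29.30 × 0.6903 = 20.23 mg/L.
At the second outfall, C = (5.365·20.23 + 0.6380·487.0) / (5.365 + 0.6380) = 69.83 mg/L.

69.8 mg/L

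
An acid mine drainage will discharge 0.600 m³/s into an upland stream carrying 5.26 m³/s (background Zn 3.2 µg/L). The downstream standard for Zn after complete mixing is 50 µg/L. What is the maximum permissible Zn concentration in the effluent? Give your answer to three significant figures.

460 µg/L

At the limit, (Qr·Cr + Qe·Cₑ)/(Qr + Qe) = 50:
Cₑ = (5.860·50 − 5.260·3.200) / 0.6000 = 460.3 µg/L.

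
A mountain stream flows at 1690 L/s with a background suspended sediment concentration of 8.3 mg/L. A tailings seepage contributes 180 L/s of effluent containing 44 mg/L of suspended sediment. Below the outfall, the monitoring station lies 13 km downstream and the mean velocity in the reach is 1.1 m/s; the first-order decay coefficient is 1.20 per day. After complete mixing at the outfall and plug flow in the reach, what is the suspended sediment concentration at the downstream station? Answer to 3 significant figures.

9.96 mg/L

After mixing, C = (1690·8.300 + 180.0·44.00) / 1870 = 21950/1870 = 11.74 mg/L.
Travel time t = 13·1000 / 1.1 = 11820 s = 3.283 h.
After decay, C = 11.74 × e^(−kt) = 11.74 × 0.8486 = 9.960 mg/L.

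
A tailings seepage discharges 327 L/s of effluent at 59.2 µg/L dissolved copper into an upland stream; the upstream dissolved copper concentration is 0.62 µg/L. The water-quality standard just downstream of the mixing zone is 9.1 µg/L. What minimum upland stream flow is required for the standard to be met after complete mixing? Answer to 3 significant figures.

1930 L/s

Set C_mix = 9.1: (Q·0.6200 + 327.0·59.20) / (Q + 327.0) = 9.1
→ Q = 327.0·(59.20 − 9.1)/(9.1 − 0.6200) = 1932 L/s.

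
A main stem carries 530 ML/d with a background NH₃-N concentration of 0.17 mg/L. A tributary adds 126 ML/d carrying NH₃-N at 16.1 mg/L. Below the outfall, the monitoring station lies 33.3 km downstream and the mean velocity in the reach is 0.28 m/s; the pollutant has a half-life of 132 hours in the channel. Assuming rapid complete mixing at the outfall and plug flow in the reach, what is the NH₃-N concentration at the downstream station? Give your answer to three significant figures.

2.72 mg/L

After mixing, C = (530.0·0.1700 + 126.0·16.10) / 656.0 = 2119/656.0 = 3.230 mg/L.
Travel time t = 33.3·1000 / 0.28 = 118900 s = 33.04 h.
Half-life 132 h → k = ln 2 / 132 = 0.005251 h⁻¹ = 0.1260 d⁻¹.
After decay, C = 3.230 × e^(−kt) = 3.230 × 0.8407 = 2.715 mg/L.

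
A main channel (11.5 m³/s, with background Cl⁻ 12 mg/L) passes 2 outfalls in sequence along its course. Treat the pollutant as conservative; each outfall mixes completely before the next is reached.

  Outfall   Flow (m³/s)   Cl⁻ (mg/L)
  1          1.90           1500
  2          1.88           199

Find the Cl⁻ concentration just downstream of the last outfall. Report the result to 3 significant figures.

220 mg/L

After outfall 1: Q = 11.50 + 1.900 = 13.40 m³/s; C = (11.50·12.00 + 1.900·1500)/13.40 = 223.0 mg/L.
After outfall 2: Q = 13.40 + 1.880 = 15.28 m³/s; C = (13.40·223.0 + 1.880·199.0)/15.28 = 220.0 mg/L.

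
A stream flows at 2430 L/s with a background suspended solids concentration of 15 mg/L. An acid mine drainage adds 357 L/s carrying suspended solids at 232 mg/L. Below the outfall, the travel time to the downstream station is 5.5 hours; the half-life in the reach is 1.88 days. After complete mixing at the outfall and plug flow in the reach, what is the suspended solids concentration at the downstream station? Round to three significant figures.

Conservation of mass: C = (2430·15.00 + 357.0·232.0) / 2787 = 119300/2787 = 42.80 mg/L.
Half-life 1.88 d → k = ln 2 / 1.88 = 0.3687 d⁻¹.
After decay, C = 42.80 × e^(−kt) = 42.80 × 0.9190 = 39.33 mg/L.

39.3 mg/L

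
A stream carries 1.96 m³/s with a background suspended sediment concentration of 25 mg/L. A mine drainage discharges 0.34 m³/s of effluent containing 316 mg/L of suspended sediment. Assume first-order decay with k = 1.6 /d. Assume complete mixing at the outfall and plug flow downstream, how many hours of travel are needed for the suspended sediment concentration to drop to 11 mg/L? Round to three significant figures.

Mixed concentration C = ΣQC/ΣQ = (1.960·25.00 + 0.3400·316.0) / 2.300 = 156.4/2.300 = 68.02 mg/L.
68.02·exp(−k·t) = 11 → t = ln(68.02/11)/k = 98380 s = 27.33 h.

27.3 h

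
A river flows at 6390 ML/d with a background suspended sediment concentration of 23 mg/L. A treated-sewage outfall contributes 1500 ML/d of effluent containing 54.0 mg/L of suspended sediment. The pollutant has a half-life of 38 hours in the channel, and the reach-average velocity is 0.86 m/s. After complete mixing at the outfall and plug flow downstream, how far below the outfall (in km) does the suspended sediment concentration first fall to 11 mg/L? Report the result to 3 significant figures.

Mass balance: C = (6390·23.00 + 1500·54.00) / 7890 = 228000/7890 = 28.89 mg/L.
Half-life 38 h → k = ln 2 / 38 = 0.01824 h⁻¹ = 0.4378 d⁻¹.
Set 28.89·exp(−k·t) = 11 → t = ln(28.89/11)/k = 190600 s = 52.94 h.
Distance = v·t = 0.86·190600 = 163900 m = 163.9 km.

164 km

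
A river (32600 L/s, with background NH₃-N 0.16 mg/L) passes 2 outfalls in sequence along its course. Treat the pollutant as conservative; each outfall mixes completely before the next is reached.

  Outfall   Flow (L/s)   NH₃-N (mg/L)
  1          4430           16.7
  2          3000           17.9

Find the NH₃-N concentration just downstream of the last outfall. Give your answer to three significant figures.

3.32 mg/L

Outfall 1: combined Q = 37030 L/s; C = (32600·0.1600 + 4430·16.70)/37030 = 2.139 mg/L.
Outfall 2: combined Q = 40030 L/s; C = (37030·2.139 + 3000·17.90)/40030 = 3.320 mg/L.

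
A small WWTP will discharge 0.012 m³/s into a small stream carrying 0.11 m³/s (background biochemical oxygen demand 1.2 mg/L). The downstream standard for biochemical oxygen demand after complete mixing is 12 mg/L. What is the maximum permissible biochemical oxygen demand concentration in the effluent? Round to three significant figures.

111 mg/L

At the limit, (Qr·Cr + Qe·Cₑ)/(Qr + Qe) = 12:
Cₑ = (0.1220·12 − 0.1100·1.200) / 0.01200 = 111.0 mg/L.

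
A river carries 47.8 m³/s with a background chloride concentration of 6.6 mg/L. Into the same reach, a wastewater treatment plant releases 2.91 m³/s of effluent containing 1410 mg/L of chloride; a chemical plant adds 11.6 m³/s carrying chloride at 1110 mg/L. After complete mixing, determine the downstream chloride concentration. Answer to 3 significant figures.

Mixed concentration C = ΣQC/ΣQ = (47.80·6.600 + 2.910·1410 + 11.60·1110) / 62.31 = 17290/62.31 = 277.6 mg/L.

278 mg/L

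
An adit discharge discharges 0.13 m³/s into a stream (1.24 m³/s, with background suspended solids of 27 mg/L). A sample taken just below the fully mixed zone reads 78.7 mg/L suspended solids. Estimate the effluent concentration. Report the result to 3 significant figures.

Mass balance: 1.240·27.00 + 0.1300·Cₑ = 1.370·78.70
→ Cₑ = (1.370·78.70 − 1.240·27.00) / 0.1300 = 571.8 mg/L.

572 mg/L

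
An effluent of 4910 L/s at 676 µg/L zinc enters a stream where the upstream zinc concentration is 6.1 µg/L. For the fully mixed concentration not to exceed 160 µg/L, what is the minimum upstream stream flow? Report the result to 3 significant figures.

16500 L/s

Set C_mix = 160: (Q·6.100 + 4910·676.0) / (Q + 4910) = 160
→ Q = 4910·(676.0 − 160)/(160 − 6.100) = 16460 L/s.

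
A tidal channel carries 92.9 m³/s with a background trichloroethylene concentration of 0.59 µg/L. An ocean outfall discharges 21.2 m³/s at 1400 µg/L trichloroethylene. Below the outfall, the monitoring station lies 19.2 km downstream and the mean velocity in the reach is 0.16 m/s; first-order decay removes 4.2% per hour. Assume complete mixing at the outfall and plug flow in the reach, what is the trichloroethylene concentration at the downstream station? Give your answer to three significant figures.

62.3 µg/L

Flow-weighted average: C = (92.90·0.5900 + 21.20·1400) / 114.1 = 29730/114.1 = 260.6 µg/L.
Travel time t = 19.2·1000 / 0.16 = 120000 s = 33.33 h.
4.2%/h lost → k = −ln(1 − 0.042) = 0.04291 h⁻¹.
Applying C = C₀e^(−kt): 260.6 × 0.2392 = 62.35 µg/L.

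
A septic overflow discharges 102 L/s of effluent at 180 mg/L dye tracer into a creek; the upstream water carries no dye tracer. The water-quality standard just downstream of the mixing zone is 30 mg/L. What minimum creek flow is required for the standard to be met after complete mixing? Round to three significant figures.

Set C_mix = 30: (Q·0 + 102.0·180.0) / (Q + 102.0) = 30
→ Q = 102.0·(180.0 − 30)/(30 − 0) = 510.0 L/s.

510 L/s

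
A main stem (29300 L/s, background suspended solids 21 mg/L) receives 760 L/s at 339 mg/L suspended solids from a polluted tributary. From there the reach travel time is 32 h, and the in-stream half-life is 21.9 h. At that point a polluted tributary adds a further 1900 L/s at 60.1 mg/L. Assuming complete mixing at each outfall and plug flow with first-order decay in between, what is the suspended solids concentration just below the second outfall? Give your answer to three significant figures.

Mass balance: C = (29300·21.00 + 760.0·339.0) / 30060 = 872900/30060 = 29.04 mg/L; combined flow 30060 L/s.
Half-life 21.9 h → k = ln 2 / 21.9 = 0.03165 h⁻¹ = 0.7596 d⁻¹.
Decay over the reach: 29.04·exp(−kt) = 29.04·0.3632 = 10.55 mg/L.
At the second outfall, C = (30060·10.55 + 1900·60.10) / (30060 + 1900) = 13.49 mg/L.

13.5 mg/L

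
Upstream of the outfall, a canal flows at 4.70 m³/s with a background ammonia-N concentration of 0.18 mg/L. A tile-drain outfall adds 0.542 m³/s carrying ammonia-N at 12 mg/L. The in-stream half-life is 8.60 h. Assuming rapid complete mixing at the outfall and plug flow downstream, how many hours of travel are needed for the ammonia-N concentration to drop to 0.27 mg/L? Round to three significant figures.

Flow-weighted average: C = (4.700·0.1800 + 0.5420·12.00) / 5.242 = 7.350/5.242 = 1.402 mg/L.
Half-life 8.60 h → k = ln 2 / 8.60 = 0.08060 h⁻¹ = 1.934 d⁻¹.
1.402·exp(−k·t) = 0.27 → t = ln(1.402/0.27)/k = 73580 s = 20.44 h.

20.4 h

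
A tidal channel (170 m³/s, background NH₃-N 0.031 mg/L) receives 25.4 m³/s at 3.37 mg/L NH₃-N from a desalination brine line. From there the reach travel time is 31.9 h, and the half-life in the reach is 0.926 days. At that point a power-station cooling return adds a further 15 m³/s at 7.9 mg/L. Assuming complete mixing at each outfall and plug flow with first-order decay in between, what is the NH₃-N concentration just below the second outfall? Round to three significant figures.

Mass balance: C = (170.0·0.03100 + 25.40·3.370) / 195.4 = 90.87/195.4 = 0.4650 mg/L; combined flow 195.4 m³/s.
Half-life 0.926 d → k = ln 2 / 0.926 = 0.7485 d⁻¹.
Applying C = C₀e^(−kt): 0.4650 × 0.3697 = 0.1719 mg/L.
At the second outfall, C = (195.4·0.1719 + 15.00·7.900) / (195.4 + 15.00) = 0.7229 mg/L.

0.723 mg/L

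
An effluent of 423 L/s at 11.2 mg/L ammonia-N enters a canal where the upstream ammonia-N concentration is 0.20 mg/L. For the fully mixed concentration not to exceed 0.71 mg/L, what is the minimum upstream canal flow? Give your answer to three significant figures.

8700 L/s

Set C_mix = 0.71: (Q·0.2000 + 423.0·11.20) / (Q + 423.0) = 0.71
→ Q = 423.0·(11.20 − 0.71)/(0.71 − 0.2000) = 8701 L/s.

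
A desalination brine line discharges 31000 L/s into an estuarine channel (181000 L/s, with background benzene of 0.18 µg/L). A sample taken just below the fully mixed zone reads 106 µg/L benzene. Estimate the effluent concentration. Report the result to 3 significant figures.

724 µg/L

Mass balance: 181000·0.1800 + 31000·Cₑ = 212000·106.0
→ Cₑ = (212000·106.0 − 181000·0.1800) / 31000 = 723.9 µg/L.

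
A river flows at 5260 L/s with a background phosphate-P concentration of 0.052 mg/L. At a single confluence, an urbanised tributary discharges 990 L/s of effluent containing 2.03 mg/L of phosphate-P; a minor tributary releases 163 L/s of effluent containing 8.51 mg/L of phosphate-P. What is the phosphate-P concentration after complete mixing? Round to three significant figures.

0.572 mg/L

Flow-weighted average: C = (5260·0.05200 + 990.0·2.030 + 163.0·8.510) / 6413 = 3670/6413 = 0.5723 mg/L.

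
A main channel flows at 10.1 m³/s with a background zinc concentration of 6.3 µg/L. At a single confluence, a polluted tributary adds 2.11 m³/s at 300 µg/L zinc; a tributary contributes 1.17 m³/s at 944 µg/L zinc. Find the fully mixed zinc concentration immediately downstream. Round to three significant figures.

135 µg/L

Flow-weighted average: C = (10.10·6.300 + 2.110·300.0 + 1.170·944.0) / 13.38 = 1801/13.38 = 134.6 µg/L.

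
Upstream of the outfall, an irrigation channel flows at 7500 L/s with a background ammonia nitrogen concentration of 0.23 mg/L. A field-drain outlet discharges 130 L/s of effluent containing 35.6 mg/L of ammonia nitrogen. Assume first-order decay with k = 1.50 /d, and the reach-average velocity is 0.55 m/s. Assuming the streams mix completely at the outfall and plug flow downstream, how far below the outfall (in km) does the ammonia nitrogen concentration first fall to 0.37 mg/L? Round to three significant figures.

Flow-weighted average: C = (7500·0.2300 + 130.0·35.60) / 7630 = 6353/7630 = 0.8326 mg/L.
Set 0.8326·exp(−k·t) = 0.37 → t = ln(0.8326/0.37)/k = 46720 s = 12.98 h.
Distance = v·t = 0.55·46720 = 25700 m = 25.70 km.

25.7 km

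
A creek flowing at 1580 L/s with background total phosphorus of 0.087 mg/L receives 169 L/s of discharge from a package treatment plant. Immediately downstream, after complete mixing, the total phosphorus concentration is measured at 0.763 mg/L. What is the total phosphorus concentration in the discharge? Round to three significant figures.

7.08 mg/L

Mass balance: 1580·0.08700 + 169.0·Cₑ = 1749·0.7630
→ Cₑ = (1749·0.7630 − 1580·0.08700) / 169.0 = 7.083 mg/L.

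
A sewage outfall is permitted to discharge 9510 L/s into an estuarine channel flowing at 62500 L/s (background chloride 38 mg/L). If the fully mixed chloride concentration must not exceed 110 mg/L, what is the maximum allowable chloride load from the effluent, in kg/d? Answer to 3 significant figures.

Mass balance at the limit: 62500·38.00 + 9510·Cₑ = 72010·110 → Cₑ = 583.2 mg/L.
9510 L/s = 9.510 m³/s. Load = 9.510 m³/s × 583.2 g/m³ × 86 400 s/d = 479200 kg/d.

479000 kg/d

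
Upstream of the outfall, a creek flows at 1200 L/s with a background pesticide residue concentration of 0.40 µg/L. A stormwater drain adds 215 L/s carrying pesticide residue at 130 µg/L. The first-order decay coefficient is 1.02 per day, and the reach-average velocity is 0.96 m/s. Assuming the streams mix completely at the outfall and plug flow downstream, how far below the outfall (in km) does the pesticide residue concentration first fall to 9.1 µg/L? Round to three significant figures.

64.4 km

After mixing, C = (1200·0.4000 + 215.0·130.0) / 1415 = 28430/1415 = 20.09 µg/L.
Set 20.09·exp(−k·t) = 9.1 → t = ln(20.09/9.1)/k = 67090 s = 18.64 h.
Distance = v·t = 0.96·67090 = 64410 m = 64.41 km.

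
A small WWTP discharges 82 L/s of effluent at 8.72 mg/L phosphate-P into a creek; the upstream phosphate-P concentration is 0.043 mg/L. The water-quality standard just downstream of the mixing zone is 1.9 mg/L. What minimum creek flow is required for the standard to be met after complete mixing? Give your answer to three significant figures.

Set C_mix = 1.9: (Q·0.04300 + 82.00·8.720) / (Q + 82.00) = 1.9
→ Q = 82.00·(8.720 − 1.9)/(1.9 − 0.04300) = 301.2 L/s.

301 L/s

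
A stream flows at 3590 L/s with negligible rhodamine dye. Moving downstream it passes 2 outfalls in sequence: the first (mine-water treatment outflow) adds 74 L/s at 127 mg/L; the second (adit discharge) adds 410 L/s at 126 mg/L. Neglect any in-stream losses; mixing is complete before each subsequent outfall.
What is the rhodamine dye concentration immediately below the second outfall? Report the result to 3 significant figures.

After outfall 1: Q = 3590 + 74.00 = 3664 L/s; C = (3590·0 + 74.00·127.0)/3664 = 2.565 mg/L.
After outfall 2: Q = 3664 + 410.0 = 4074 L/s; C = (3664·2.565 + 410.0·126.0)/4074 = 14.99 mg/L.

15.0 mg/L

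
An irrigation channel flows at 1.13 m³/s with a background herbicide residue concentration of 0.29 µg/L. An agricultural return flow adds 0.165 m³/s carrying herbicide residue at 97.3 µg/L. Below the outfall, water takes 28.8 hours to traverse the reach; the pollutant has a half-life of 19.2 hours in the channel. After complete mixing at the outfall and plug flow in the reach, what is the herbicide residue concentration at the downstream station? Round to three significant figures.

4.47 µg/L

Flow-weighted average: C = (1.130·0.2900 + 0.1650·97.30) / 1.295 = 16.38/1.295 = 12.65 µg/L.
Half-life 19.2 h → k = ln 2 / 19.2 = 0.03610 h⁻¹ = 0.8664 d⁻¹.
First-order decay: C = 12.65·exp(−k·t) = 12.65·0.3536 = 4.473 µg/L.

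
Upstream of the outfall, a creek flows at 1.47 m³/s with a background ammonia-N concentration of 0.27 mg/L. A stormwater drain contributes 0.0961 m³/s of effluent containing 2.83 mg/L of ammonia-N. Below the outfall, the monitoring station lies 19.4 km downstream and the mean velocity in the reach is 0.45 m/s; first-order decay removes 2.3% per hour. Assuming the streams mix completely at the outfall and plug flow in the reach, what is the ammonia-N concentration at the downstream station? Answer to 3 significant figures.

Mass balance: C = (1.470·0.2700 + 0.09610·2.830) / 1.566 = 0.6689/1.566 = 0.4271 mg/L.
Travel time t = 19.4·1000 / 0.45 = 43110 s = 11.98 h.
2.3%/h lost → k = −ln(1 − 0.023) = 0.02327 h⁻¹.
First-order decay: C = 0.4271·exp(−k·t) = 0.4271·0.7568 = 0.3232 mg/L.

0.323 mg/L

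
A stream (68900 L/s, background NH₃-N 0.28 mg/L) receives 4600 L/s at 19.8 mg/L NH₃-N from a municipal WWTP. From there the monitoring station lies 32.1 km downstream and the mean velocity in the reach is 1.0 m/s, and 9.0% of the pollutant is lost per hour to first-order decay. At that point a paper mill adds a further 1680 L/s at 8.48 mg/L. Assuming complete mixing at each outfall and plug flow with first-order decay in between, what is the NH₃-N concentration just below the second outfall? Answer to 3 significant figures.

Conservation of mass: C = (68900·0.2800 + 4600·19.80) / 73500 = 110400/73500 = 1.502 mg/L; combined flow 73500 L/s.
Travel time t = 32.1·1000 / 1.0 = 32100 s = 8.917 h.
9.0%/h lost → k = −ln(1 − 0.09) = 0.09431 h⁻¹.
Decay over the reach: 1.502·exp(−kt) = 1.502·0.4313 = 0.6477 mg/L.
Second outfall: C = (73500·0.6477 + 1680·8.480)/75180 = 0.8227 mg/L.

0.823 mg/L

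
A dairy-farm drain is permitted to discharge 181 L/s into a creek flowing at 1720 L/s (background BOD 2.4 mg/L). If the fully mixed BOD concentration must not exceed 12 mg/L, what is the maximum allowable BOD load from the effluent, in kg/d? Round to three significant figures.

1610 kg/d

Mass balance at the limit: 1720·2.400 + 181.0·Cₑ = 1901·12 → Cₑ = 103.2 mg/L.
181.0 L/s = 0.1810 m³/s. Load = 0.1810 m³/s × 103.2 g/m³ × 86 400 s/d = 1614 kg/d.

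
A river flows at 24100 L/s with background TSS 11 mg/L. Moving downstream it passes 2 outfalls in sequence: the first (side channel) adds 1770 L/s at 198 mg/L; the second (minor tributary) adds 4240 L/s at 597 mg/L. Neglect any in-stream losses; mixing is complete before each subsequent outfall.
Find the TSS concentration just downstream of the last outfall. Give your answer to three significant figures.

After outfall 1: Q = 24100 + 1770 = 25870 L/s; C = (24100·11.00 + 1770·198.0)/25870 = 23.79 mg/L.
After outfall 2: Q = 25870 + 4240 = 30110 L/s; C = (25870·23.79 + 4240·597.0)/30110 = 104.5 mg/L.

105 mg/L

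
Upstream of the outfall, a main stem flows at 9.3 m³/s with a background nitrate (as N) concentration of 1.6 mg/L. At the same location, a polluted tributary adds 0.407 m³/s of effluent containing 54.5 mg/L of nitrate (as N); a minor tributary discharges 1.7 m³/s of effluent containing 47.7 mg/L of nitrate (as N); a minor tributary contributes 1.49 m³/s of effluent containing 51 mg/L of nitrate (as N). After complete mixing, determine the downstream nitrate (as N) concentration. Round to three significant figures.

15.1 mg/L

Mixed concentration C = ΣQC/ΣQ = (9.300·1.600 + 0.4070·54.50 + 1.700·47.70 + 1.490·51.00) / 12.90 = 194.1/12.90 = 15.05 mg/L.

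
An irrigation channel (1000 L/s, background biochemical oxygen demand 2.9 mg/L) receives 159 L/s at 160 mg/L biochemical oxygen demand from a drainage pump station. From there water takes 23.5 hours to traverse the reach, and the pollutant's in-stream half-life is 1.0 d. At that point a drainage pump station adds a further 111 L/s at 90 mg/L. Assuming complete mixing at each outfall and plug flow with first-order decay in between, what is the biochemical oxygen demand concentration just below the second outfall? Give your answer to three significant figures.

Conservation of mass: C = (1000·2.900 + 159.0·160.0) / 1159 = 28340/1159 = 24.45 mg/L; combined flow 1159 L/s.
Half-life 1.0 d → k = ln 2 / 1.0 = 0.6931 d⁻¹.
Applying C = C₀e^(−kt): 24.45 × 0.5073 = 12.40 mg/L.
At the second outfall, C = (1159·12.40 + 111.0·90.00) / (1159 + 111.0) = 19.19 mg/L.

19.2 mg/L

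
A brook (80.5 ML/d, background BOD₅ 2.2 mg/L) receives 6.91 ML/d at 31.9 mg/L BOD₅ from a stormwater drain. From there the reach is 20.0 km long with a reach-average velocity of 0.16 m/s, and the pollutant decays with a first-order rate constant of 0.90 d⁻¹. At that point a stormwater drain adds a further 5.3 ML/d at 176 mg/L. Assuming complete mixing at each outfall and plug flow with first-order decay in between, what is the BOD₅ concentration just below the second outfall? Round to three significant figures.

Conservation of mass: C = (80.50·2.200 + 6.910·31.90) / 87.41 = 397.5/87.41 = 4.548 mg/L; combined flow 87.41 ML/d.
Travel time t = 20.0·1000 / 0.16 = 125000 s = 34.72 h.
After decay, C = 4.548 × e^(−kt) = 4.548 × 0.2720 = 1.237 mg/L.
At the second outfall, C = (87.41·1.237 + 5.300·176.0) / (87.41 + 5.300) = 11.23 mg/L.

11.2 mg/L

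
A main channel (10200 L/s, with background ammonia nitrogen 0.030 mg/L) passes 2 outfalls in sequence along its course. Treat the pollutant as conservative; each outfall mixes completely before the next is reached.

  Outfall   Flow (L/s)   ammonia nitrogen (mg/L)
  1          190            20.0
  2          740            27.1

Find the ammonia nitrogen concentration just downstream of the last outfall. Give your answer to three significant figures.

Below outfall 1: Q → 10390 L/s, C = (10200·0.03000 + 190.0·20.00)/10390 = 0.3952 mg/L.
Below outfall 2: Q → 11130 L/s, C = (10390·0.3952 + 740.0·27.10)/11130 = 2.171 mg/L.

2.17 mg/L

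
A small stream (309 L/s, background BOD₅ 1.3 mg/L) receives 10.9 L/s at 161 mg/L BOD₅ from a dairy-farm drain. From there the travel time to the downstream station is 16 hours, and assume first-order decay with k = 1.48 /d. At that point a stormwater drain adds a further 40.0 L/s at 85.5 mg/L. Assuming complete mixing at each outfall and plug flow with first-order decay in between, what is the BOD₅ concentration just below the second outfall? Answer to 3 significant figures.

11.7 mg/L

After mixing, C = (309.0·1.300 + 10.90·161.0) / 319.9 = 2157/319.9 = 6.741 mg/L; combined flow 319.9 L/s.
Applying C = C₀e^(−kt): 6.741 × 0.3728 = 2.513 mg/L.
At the second outfall, C = (319.9·2.513 + 40.00·85.50) / (319.9 + 40.00) = 11.74 mg/L.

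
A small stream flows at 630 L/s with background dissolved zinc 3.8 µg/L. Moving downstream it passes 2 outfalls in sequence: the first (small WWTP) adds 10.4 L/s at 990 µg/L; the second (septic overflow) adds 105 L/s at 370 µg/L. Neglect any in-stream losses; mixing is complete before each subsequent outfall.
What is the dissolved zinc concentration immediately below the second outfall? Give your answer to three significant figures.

69.1 µg/L

Outfall 1: combined Q = 640.4 L/s; C = (630.0·3.800 + 10.40·990.0)/640.4 = 19.82 µg/L.
Outfall 2: combined Q = 745.4 L/s; C = (640.4·19.82 + 105.0·370.0)/745.4 = 69.14 µg/L.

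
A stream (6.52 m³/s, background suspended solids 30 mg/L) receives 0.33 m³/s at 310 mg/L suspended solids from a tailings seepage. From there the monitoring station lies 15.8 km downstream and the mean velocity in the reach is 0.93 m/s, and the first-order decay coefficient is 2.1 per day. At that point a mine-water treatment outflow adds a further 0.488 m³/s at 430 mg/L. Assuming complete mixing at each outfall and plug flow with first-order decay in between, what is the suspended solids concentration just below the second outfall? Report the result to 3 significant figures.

After mixing, C = (6.520·30.00 + 0.3300·310.0) / 6.850 = 297.9/6.850 = 43.49 mg/L; combined flow 6.850 m³/s.
Travel time t = 15.8·1000 / 0.93 = 16990 s = 4.719 h.
First-order decay: C = 43.49·exp(−k·t) = 43.49·0.6617 = 28.78 mg/L.
Second outfall: C = (6.850·28.78 + 0.4880·430.0)/7.338 = 55.46 mg/L.

55.5 mg/L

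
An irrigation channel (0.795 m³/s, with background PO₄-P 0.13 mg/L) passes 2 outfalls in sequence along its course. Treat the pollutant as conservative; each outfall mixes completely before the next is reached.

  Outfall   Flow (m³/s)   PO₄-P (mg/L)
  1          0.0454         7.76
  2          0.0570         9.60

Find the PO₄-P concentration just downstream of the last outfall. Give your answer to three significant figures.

1.12 mg/L

After outfall 1: Q = 0.7950 + 0.04540 = 0.8404 m³/s; C = (0.7950·0.1300 + 0.04540·7.760)/0.8404 = 0.5422 mg/L.
After outfall 2: Q = 0.8404 + 0.05700 = 0.8974 m³/s; C = (0.8404·0.5422 + 0.05700·9.600)/0.8974 = 1.118 mg/L.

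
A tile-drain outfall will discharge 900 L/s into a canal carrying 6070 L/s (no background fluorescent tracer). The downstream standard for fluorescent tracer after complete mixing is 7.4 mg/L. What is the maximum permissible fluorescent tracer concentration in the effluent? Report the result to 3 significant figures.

57.3 mg/L

At the limit, (Qr·Cr + Qe·Cₑ)/(Qr + Qe) = 7.4:
Cₑ = (6970·7.4 − 6070·0) / 900.0 = 57.31 mg/L.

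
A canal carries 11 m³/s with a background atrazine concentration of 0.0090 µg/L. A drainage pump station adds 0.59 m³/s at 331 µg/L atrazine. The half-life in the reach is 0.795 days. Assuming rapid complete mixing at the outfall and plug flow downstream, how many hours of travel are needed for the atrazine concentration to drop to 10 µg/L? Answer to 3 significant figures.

Mass balance: C = (11.00·0.009000 + 0.5900·331.0) / 11.59 = 195.4/11.59 = 16.86 µg/L.
Half-life 0.795 d → k = ln 2 / 0.795 = 0.8719 d⁻¹.
16.86·exp(−k·t) = 10 → t = ln(16.86/10)/k = 51750 s = 14.38 h.

14.4 h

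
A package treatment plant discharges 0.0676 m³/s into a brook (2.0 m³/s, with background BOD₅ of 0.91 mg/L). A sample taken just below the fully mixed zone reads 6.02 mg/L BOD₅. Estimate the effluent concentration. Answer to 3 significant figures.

Mass balance: 2.000·0.9100 + 0.06760·Cₑ = 2.068·6.020
→ Cₑ = (2.068·6.020 − 2.000·0.9100) / 0.06760 = 157.2 mg/L.

157 mg/L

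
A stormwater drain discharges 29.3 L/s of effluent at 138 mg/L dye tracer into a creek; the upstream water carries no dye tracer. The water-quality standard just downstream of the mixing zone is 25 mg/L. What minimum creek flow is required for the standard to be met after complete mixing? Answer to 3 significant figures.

132 L/s

Set C_mix = 25: (Q·0 + 29.30·138.0) / (Q + 29.30) = 25
→ Q = 29.30·(138.0 − 25)/(25 − 0) = 132.4 L/s.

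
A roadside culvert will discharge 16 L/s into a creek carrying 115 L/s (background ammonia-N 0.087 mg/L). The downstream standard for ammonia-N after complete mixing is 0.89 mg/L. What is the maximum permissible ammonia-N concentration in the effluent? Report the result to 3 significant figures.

6.66 mg/L

At the limit, (Qr·Cr + Qe·Cₑ)/(Qr + Qe) = 0.89:
Cₑ = (131.0·0.89 − 115.0·0.08700) / 16.00 = 6.662 mg/L.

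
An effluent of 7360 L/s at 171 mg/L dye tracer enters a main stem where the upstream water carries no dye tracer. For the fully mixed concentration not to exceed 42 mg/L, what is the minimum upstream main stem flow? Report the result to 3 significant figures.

22600 L/s

Set C_mix = 42: (Q·0 + 7360·171.0) / (Q + 7360) = 42
→ Q = 7360·(171.0 − 42)/(42 − 0) = 22610 L/s.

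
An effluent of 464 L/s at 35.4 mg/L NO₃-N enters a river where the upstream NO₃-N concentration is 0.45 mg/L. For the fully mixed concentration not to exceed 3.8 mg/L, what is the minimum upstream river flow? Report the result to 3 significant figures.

4380 L/s

Set C_mix = 3.8: (Q·0.4500 + 464.0·35.40) / (Q + 464.0) = 3.8
→ Q = 464.0·(35.40 − 3.8)/(3.8 − 0.4500) = 4377 L/s.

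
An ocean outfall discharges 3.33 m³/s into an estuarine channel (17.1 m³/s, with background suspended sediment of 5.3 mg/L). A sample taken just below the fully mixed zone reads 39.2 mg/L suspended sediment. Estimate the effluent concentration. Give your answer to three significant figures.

Mass balance: 17.10·5.300 + 3.330·Cₑ = 20.43·39.20
→ Cₑ = (20.43·39.20 − 17.10·5.300) / 3.330 = 213.3 mg/L.

213 mg/L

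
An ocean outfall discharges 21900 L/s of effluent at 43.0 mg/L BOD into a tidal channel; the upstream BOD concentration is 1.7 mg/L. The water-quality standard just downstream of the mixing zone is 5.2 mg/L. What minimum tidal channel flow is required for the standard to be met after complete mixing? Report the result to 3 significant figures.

237000 L/s

Set C_mix = 5.2: (Q·1.700 + 21900·43.00) / (Q + 21900) = 5.2
→ Q = 21900·(43.00 − 5.2)/(5.2 − 1.700) = 236500 L/s.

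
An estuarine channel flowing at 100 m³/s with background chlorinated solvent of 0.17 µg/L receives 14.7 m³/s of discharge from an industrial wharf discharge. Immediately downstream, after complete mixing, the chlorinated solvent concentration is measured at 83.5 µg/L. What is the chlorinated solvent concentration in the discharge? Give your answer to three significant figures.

650 µg/L

Mass balance: 100.0·0.1700 + 14.70·Cₑ = 114.7·83.50
→ Cₑ = (114.7·83.50 − 100.0·0.1700) / 14.70 = 650.4 µg/L.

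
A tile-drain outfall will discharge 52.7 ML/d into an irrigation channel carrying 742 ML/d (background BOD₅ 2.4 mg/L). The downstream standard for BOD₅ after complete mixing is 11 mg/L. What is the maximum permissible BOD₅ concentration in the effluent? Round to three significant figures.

132 mg/L

At the limit, (Qr·Cr + Qe·Cₑ)/(Qr + Qe) = 11:
Cₑ = (794.7·11 − 742.0·2.400) / 52.70 = 132.1 mg/L.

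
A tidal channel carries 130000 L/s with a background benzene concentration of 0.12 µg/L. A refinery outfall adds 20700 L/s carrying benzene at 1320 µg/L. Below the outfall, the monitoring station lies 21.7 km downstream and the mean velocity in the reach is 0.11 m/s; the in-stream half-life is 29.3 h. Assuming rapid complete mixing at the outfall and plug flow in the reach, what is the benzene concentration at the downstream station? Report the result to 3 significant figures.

49.6 µg/L

After mixing, C = (130000·0.1200 + 20700·1320) / 150700 = 27340000/150700 = 181.4 µg/L.
Travel time t = 21.7·1000 / 0.11 = 197300 s = 54.80 h.
Half-life 29.3 h → k = ln 2 / 29.3 = 0.02366 h⁻¹ = 0.5678 d⁻¹.
Applying C = C₀e^(−kt): 181.4 × 0.2735 = 49.62 µg/L.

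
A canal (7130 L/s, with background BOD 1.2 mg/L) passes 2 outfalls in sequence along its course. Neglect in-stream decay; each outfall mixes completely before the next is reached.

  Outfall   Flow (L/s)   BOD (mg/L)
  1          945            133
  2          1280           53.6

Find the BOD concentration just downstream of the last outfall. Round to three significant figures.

After outfall 1: Q = 7130 + 945.0 = 8075 L/s; C = (7130·1.200 + 945.0·133.0)/8075 = 16.62 mg/L.
After outfall 2: Q = 8075 + 1280 = 9355 L/s; C = (8075·16.62 + 1280·53.60)/9355 = 21.68 mg/L.

21.7 mg/L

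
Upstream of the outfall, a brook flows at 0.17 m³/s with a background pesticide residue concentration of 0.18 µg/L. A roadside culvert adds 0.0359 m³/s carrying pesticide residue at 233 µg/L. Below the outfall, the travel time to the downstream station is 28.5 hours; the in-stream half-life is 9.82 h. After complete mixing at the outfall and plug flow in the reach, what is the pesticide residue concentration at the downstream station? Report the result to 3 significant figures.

Conservation of mass: C = (0.1700·0.1800 + 0.03590·233.0) / 0.2059 = 8.395/0.2059 = 40.77 µg/L.
Half-life 9.82 h → k = ln 2 / 9.82 = 0.07059 h⁻¹ = 1.694 d⁻¹.
Applying C = C₀e^(−kt): 40.77 × 0.1338 = 5.454 µg/L.

5.45 µg/L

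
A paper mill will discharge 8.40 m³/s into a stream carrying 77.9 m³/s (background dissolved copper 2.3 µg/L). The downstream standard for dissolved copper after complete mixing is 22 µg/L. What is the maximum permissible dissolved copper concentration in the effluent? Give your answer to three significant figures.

205 µg/L

At the limit, (Qr·Cr + Qe·Cₑ)/(Qr + Qe) = 22:
Cₑ = (86.30·22 − 77.90·2.300) / 8.400 = 204.7 µg/L.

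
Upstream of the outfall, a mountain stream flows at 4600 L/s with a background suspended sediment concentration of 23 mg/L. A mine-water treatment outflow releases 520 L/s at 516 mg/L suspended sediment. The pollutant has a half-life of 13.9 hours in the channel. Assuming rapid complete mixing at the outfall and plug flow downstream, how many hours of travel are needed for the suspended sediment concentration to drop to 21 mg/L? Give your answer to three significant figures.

Mixed concentration C = ΣQC/ΣQ = (4600·23.00 + 520.0·516.0) / 5120 = 374100/5120 = 73.07 mg/L.
Half-life 13.9 h → k = ln 2 / 13.9 = 0.04987 h⁻¹ = 1.197 d⁻¹.
73.07·exp(−k·t) = 21 → t = ln(73.07/21)/k = 90020 s = 25.00 h.

25.0 h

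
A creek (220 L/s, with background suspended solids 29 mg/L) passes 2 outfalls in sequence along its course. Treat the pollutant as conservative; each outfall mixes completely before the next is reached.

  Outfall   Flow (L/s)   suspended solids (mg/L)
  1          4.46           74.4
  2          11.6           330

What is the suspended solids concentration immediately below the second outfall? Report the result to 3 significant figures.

44.6 mg/L

After outfall 1: Q = 220.0 + 4.460 = 224.5 L/s; C = (220.0·29.00 + 4.460·74.40)/224.5 = 29.90 mg/L.
After outfall 2: Q = 224.5 + 11.60 = 236.1 L/s; C = (224.5·29.90 + 11.60·330.0)/236.1 = 44.65 mg/L.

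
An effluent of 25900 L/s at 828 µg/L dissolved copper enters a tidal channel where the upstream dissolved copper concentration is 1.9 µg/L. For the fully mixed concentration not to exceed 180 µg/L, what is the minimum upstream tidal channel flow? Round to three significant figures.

94200 L/s

Set C_mix = 180: (Q·1.900 + 25900·828.0) / (Q + 25900) = 180
→ Q = 25900·(828.0 − 180)/(180 − 1.900) = 94230 L/s.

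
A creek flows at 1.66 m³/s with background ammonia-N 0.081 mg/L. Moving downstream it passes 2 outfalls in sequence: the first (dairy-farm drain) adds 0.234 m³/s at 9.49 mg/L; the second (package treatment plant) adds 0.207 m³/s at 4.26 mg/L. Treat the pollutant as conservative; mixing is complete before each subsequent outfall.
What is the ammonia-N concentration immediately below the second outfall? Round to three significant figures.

Below outfall 1: Q → 1.894 m³/s, C = (1.660·0.08100 + 0.2340·9.490)/1.894 = 1.243 mg/L.
Below outfall 2: Q → 2.101 m³/s, C = (1.894·1.243 + 0.2070·4.260)/2.101 = 1.541 mg/L.

1.54 mg/L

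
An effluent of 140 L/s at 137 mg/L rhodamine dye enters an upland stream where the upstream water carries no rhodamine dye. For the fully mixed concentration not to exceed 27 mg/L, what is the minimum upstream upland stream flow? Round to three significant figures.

Set C_mix = 27: (Q·0 + 140.0·137.0) / (Q + 140.0) = 27
→ Q = 140.0·(137.0 − 27)/(27 − 0) = 570.4 L/s.

570 L/s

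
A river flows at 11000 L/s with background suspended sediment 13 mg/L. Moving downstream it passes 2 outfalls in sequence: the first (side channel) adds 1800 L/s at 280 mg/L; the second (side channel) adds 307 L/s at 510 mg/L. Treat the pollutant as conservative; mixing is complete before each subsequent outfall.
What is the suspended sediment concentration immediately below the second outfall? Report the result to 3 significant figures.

61.3 mg/L

Outfall 1: combined Q = 12800 L/s; C = (11000·13.00 + 1800·280.0)/12800 = 50.55 mg/L.
Outfall 2: combined Q = 13110 L/s; C = (12800·50.55 + 307.0·510.0)/13110 = 61.31 mg/L.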